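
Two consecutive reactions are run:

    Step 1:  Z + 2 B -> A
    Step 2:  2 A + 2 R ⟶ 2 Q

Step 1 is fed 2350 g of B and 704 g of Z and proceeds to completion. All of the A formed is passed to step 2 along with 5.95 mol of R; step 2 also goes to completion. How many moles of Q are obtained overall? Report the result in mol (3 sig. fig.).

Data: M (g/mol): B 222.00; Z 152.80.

4.61 mol

Step 1:
n(B) = 2350 / 222.00 = 10.59 mol
n(Z) = 704.0 / 152.80 = 4.607 mol
n/ν for B = 10.59/2 = 5.295
n/ν for Z = 4.607/1 = 4.607
Smallest n/ν is Z → limiting reagent.
n(A) produced = (1/1) × 4.607 = 4.607 mol
Step 2:
n(A) available = 4.607 mol
n(R) = 5.950 mol
n/ν for A = 4.607/2 = 2.304
n/ν for R = 5.950/2 = 2.975
Smallest n/ν is A → limiting reagent.
n(Q) = (2/2) × 4.607 = 4.607 mol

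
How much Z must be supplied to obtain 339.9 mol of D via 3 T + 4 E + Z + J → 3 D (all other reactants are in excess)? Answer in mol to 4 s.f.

n(D) = 339.9 mol
n(Z) = (1/3) × 339.9 = 113.3 mol

113.3 mol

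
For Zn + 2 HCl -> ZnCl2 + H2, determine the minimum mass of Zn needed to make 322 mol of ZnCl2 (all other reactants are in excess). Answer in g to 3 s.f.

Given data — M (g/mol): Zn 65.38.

n(ZnCl2) = 322.0 mol
n(Zn) = (1/1) × 322.0 = 322.0 mol
mass = 322.0 × 65.38 = 21050 g

21100 g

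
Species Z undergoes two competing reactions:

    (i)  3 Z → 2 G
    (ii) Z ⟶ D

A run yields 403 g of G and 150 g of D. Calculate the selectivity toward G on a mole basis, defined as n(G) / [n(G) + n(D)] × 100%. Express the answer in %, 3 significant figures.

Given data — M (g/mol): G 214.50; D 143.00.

64.2 %

n(G) = 403 / 214.50 = 1.879 mol
n(D) = 150 / 143.00 = 1.049 mol
selectivity = 1.879/(1.879+1.049) × 100 = 64.17 %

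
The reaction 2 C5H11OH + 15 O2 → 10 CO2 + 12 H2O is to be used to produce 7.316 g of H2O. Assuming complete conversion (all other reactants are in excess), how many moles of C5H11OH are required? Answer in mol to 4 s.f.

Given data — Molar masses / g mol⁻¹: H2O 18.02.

n(H2O) = 7.316 / 18.02 = 0.4060 mol
n(C5H11OH) = (2/12) × 0.4060 = 0.06767 mol

0.06767 mol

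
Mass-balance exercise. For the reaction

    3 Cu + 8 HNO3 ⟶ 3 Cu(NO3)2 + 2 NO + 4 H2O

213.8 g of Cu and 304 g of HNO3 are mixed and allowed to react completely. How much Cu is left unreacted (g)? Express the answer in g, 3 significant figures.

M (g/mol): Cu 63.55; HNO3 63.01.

n(Cu) = 213.8 / 63.55 = 3.364 mol
n(HNO3) = 304.0 / 63.01 = 4.825 mol
n/ν for Cu = 3.364/3 = 1.121
n/ν for HNO3 = 4.825/8 = 0.6031
Smallest n/ν is HNO3 → limiting reagent.
Cu consumed = (3/8) × 4.825 = 1.809 mol
Cu remaining = 3.364 − 1.809 = 1.555 mol
mass = 1.555 × 63.55 = 98.82 g

98.8 g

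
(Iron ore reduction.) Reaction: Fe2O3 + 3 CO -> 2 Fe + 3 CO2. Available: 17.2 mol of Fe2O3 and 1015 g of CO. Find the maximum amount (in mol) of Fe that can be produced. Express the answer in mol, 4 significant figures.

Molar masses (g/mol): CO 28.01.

n(Fe2O3) = 17.20 mol
n(CO) = 1015 / 28.01 = 36.24 mol
n/ν for Fe2O3 = 17.20/1 = 17.20
n/ν for CO = 36.24/3 = 12.08
Smallest n/ν is CO → limiting reagent.
n(Fe) = (2/3) × 36.24 = 24.16 mol

24.16 mol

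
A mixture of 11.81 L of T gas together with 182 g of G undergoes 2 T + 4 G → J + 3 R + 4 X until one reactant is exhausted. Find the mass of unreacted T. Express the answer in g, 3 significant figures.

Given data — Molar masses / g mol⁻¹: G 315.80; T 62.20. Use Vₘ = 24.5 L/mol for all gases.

12.1 g

n(T) = 11.81 / 24.5 = 0.4820 mol
n(G) = 182.0 / 315.80 = 0.5763 mol
n/ν → T: 0.2410, G: 0.1441; G is limiting.
T consumed = (2/4) × 0.5763 = 0.2882 mol
T remaining = 0.4820 − 0.2882 = 0.1938 mol
mass = 0.1938 × 62.20 = 12.05 g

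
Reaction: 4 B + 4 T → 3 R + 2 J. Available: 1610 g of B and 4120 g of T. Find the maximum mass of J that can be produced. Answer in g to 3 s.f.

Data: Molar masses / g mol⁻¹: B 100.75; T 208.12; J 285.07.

2280 g

n(B) = 1610 / 100.75 = 15.98 mol
n(T) = 4120 / 208.12 = 19.80 mol
n/ν for B = 15.98/4 = 3.995
n/ν for T = 19.80/4 = 4.950
Smallest n/ν is B → limiting reagent.
n(J) = (2/4) × 15.98 = 7.990 mol
mass = 7.990 × 285.07 = 2278 g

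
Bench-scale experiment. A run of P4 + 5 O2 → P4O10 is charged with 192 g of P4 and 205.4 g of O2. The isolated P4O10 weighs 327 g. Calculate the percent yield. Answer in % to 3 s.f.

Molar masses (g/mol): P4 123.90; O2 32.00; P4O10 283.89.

n(P4) = 192.0 / 123.90 = 1.550 mol
n(O2) = 205.4 / 32.00 = 6.419 mol
n/ν for P4 = 1.550/1 = 1.550
n/ν for O2 = 6.419/5 = 1.284
Smallest n/ν is O2 → limiting reagent.
theoretical n(P4O10) = (1/5) × 6.419 = 1.284 mol → 364.5 g
% yield = 327 / 364.5 × 100 = 89.71 %

89.7 %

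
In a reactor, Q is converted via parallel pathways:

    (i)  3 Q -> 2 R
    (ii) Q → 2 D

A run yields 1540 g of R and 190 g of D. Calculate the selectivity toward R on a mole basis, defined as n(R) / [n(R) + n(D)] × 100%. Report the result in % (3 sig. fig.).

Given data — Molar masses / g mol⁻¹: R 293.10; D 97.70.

n(R) = 1540 / 293.10 = 5.254 mol
n(D) = 190 / 97.70 = 1.945 mol
selectivity = 5.254/(5.254+1.945) × 100 = 72.98 %

73.0 %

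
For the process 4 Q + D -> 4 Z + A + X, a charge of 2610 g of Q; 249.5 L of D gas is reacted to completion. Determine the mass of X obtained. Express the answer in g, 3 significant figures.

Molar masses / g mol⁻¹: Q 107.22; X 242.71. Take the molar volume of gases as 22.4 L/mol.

1480 g

n(Q) = 2610 / 107.22 = 24.34 mol
n(D) = 249.5 / 22.4 = 11.14 mol
n/ν for Q = 24.34/4 = 6.085
n/ν for D = 11.14/1 = 11.14
Smallest n/ν is Q → limiting reagent.
n(X) = (1/4) × 24.34 = 6.085 mol
mass = 6.085 × 242.71 = 1477 g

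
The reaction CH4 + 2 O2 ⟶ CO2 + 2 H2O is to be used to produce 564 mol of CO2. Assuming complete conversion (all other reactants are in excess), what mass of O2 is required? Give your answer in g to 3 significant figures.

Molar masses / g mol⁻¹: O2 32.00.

n(CO2) = 564.0 mol
n(O2) = (2/1) × 564.0 = 1128 mol
mass = 1128 × 32.00 = 36100 g

36100 g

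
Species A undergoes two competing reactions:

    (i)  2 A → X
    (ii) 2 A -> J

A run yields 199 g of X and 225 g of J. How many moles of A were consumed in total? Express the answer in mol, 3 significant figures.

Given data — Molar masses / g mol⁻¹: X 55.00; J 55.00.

15.4 mol

n(X) = 199 / 55.00 = 3.618 mol
n(J) = 225 / 55.00 = 4.091 mol
n(A) via (i) = (2/1)×3.618 = 7.236 mol
n(A) via (ii) = (2/1)×4.091 = 8.182 mol
total n(A) = 7.236 + 8.182 = 15.42 mol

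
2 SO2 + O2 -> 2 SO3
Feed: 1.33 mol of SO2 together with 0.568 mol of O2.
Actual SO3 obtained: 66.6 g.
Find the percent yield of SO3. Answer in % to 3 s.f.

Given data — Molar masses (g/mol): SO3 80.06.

73.2 %

n(SO2) = 1.330 mol
n(O2) = 0.5680 mol
n/ν → SO2: 0.6650, O2: 0.5680; O2 is limiting.
theoretical n(SO3) = (2/1) × 0.5680 = 1.136 mol → 90.95 g
% yield = 66.6 / 90.95 × 100 = 73.23 %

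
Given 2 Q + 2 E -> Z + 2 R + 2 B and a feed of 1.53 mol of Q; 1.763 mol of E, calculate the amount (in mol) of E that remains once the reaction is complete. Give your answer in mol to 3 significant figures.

n(Q) = 1.530 mol
n(E) = 1.763 mol
n/ν → Q: 0.7650, E: 0.8815; Q is limiting.
E consumed = (2/2) × 1.530 = 1.530 mol
E remaining = 1.763 − 1.530 = 0.2330 mol

0.233 mol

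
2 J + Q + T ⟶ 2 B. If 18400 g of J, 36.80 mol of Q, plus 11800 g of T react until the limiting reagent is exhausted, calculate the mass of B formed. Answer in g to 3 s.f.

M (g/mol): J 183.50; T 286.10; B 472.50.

n(J) = 18400 / 183.50 = 100.3 mol
n(Q) = 36.80 mol
n(T) = 11800 / 286.10 = 41.24 mol
n/ν for J = 100.3/2 = 50.15
n/ν for Q = 36.80/1 = 36.80
n/ν for T = 41.24/1 = 41.24
Smallest n/ν is Q → limiting reagent.
n(B) = (2/1) × 36.80 = 73.60 mol
mass = 73.60 × 472.50 = 34780 g

34800 g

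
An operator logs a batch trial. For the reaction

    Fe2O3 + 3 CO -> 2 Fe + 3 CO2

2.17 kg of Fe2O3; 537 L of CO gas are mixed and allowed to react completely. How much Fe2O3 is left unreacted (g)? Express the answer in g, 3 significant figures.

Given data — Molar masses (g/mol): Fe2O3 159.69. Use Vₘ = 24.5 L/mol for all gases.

1000 g

n(Fe2O3) = 2.170×1000 / 159.69 = 13.59 mol
n(CO) = 537.0 / 24.5 = 21.92 mol
n/ν for Fe2O3 = 13.59/1 = 13.59
n/ν for CO = 21.92/3 = 7.307
Smallest n/ν is CO → limiting reagent.
Fe2O3 consumed = (1/3) × 21.92 = 7.307 mol
Fe2O3 remaining = 13.59 − 7.307 = 6.283 mol
mass = 6.283 × 159.69 = 1003 g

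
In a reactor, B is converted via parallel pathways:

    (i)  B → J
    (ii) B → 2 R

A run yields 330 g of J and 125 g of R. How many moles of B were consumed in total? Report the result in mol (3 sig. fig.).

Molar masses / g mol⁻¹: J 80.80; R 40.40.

5.63 mol

n(J) = 330 / 80.80 = 4.084 mol
n(R) = 125 / 40.40 = 3.094 mol
n(B) via (i) = (1/1)×4.084 = 4.084 mol
n(B) via (ii) = (1/2)×3.094 = 1.547 mol
total n(B) = 4.084 + 1.547 = 5.631 mol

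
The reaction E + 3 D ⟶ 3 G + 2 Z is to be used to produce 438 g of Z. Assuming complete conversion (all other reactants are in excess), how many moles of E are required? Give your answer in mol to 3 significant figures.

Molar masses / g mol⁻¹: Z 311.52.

n(Z) = 438 / 311.52 = 1.406 mol
n(E) = (1/2) × 1.406 = 0.7030 mol

0.703 mol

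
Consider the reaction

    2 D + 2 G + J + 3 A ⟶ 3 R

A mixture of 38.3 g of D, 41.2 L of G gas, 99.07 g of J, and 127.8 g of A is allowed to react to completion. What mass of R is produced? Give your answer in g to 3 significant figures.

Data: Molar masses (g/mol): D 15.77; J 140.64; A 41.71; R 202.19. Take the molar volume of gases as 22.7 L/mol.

427 g

n(D) = 38.30 / 15.77 = 2.429 mol
n(G) = 41.20 / 22.7 = 1.815 mol
n(J) = 99.07 / 140.64 = 0.7044 mol
n(A) = 127.8 / 41.71 = 3.064 mol
n/ν for D = 2.429/2 = 1.215
n/ν for G = 1.815/2 = 0.9075
n/ν for J = 0.7044/1 = 0.7044
n/ν for A = 3.064/3 = 1.021
Smallest n/ν is J → limiting reagent.
n(R) = (3/1) × 0.7044 = 2.113 mol
mass = 2.113 × 202.19 = 427.2 g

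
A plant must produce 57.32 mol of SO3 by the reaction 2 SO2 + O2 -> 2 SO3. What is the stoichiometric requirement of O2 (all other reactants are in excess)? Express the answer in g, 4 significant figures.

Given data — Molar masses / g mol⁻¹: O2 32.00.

917.1 g

n(SO3) = 57.32 mol
n(O2) = (1/2) × 57.32 = 28.66 mol
mass = 28.66 × 32.00 = 917.1 g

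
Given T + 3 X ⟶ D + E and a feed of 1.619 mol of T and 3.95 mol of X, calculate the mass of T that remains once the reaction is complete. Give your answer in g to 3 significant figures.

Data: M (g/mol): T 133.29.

n(T) = 1.619 mol
n(X) = 3.950 mol
n/ν for T = 1.619/1 = 1.619
n/ν for X = 3.950/3 = 1.317
Smallest n/ν is X → limiting reagent.
T consumed = (1/3) × 3.950 = 1.317 mol
T remaining = 1.619 − 1.317 = 0.3020 mol
mass = 0.3020 × 133.29 = 40.25 g

40.3 g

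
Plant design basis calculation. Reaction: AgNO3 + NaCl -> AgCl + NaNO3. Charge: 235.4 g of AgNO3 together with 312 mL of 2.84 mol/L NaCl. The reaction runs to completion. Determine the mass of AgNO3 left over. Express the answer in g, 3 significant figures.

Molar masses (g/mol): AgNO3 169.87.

n(AgNO3) = 235.4 / 169.87 = 1.386 mol
n(NaCl) = 2.84 × 312.0/1000 = 0.8861 mol
n/ν for AgNO3 = 1.386/1 = 1.386
n/ν for NaCl = 0.8861/1 = 0.8861
Smallest n/ν is NaCl → limiting reagent.
AgNO3 consumed = (1/1) × 0.8861 = 0.8861 mol
AgNO3 remaining = 1.386 − 0.8861 = 0.4999 mol
mass = 0.4999 × 169.87 = 84.92 g

84.9 g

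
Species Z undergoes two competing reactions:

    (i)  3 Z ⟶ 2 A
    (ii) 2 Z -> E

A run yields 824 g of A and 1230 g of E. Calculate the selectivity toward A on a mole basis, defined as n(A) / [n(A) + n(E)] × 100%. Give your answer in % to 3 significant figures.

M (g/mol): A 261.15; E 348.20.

47.2 %

n(A) = 824 / 261.15 = 3.155 mol
n(E) = 1230 / 348.20 = 3.532 mol
selectivity = 3.155/(3.155+3.532) × 100 = 47.18 %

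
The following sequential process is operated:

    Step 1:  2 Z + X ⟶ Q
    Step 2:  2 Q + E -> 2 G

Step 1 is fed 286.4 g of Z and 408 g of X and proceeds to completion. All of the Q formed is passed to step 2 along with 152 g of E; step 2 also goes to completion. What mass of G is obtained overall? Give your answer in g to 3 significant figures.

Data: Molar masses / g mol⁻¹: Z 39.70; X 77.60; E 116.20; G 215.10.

563 g

Step 1:
n(Z) = 286.4 / 39.70 = 7.214 mol
n(X) = 408.0 / 77.60 = 5.258 mol
n/ν → Z: 3.607, X: 5.258; Z is limiting.
n(Q) produced = (1/2) × 7.214 = 3.607 mol
Step 2:
n(Q) available = 3.607 mol
n(E) = 152.0 / 116.20 = 1.308 mol
n/ν → Q: 1.804, E: 1.308; E is limiting.
n(G) = (2/1) × 1.308 = 2.616 mol
mass = 2.616 × 215.10 = 562.7 g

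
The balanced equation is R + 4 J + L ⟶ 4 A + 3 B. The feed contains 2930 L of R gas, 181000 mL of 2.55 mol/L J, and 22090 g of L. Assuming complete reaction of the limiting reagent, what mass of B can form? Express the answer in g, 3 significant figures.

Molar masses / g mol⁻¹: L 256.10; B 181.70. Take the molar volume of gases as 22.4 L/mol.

n(R) = 2930 / 22.4 = 130.8 mol
n(J) = 2.55 × 181000/1000 = 461.6 mol
n(L) = 22090 / 256.10 = 86.26 mol
n/ν for R = 130.8/1 = 130.8
n/ν for J = 461.6/4 = 115.4
n/ν for L = 86.26/1 = 86.26
Smallest n/ν is L → limiting reagent.
n(B) = (3/1) × 86.26 = 258.8 mol
mass = 258.8 × 181.70 = 47020 g

47000 g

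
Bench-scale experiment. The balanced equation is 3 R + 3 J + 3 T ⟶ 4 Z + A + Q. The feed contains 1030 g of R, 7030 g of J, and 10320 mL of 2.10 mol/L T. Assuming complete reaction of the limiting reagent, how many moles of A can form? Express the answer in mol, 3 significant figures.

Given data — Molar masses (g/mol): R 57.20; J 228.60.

n(R) = 1030 / 57.20 = 18.01 mol
n(J) = 7030 / 228.60 = 30.75 mol
n(T) = 2.10 × 10320/1000 = 21.67 mol
n/ν for R = 18.01/3 = 6.003
n/ν for J = 30.75/3 = 10.25
n/ν for T = 21.67/3 = 7.223
Smallest n/ν is R → limiting reagent.
n(A) = (1/3) × 18.01 = 6.003 mol

6.00 mol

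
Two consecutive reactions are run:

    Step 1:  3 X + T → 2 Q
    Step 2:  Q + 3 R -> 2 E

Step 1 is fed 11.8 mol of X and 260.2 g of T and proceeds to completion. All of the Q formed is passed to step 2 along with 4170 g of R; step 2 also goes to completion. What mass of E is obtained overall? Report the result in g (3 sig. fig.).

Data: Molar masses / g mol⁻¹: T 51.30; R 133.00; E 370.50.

Step 1:
n(X) = 11.80 mol
n(T) = 260.2 / 51.30 = 5.072 mol
n/ν → X: 3.933, T: 5.072; X is limiting.
n(Q) produced = (2/3) × 11.80 = 7.867 mol
Step 2:
n(Q) available = 7.867 mol
n(R) = 4170 / 133.00 = 31.35 mol
n/ν → Q: 7.867, R: 10.45; Q is limiting.
n(E) = (2/1) × 7.867 = 15.73 mol
mass = 15.73 × 370.50 = 5828 g

5830 g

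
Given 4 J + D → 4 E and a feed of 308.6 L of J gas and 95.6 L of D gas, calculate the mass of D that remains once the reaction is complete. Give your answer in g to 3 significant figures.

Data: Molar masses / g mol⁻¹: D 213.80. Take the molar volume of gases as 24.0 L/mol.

164 g

n(J) = 308.6 / 24.0 = 12.86 mol
n(D) = 95.60 / 24.0 = 3.983 mol
n/ν → J: 3.215, D: 3.983; J is limiting.
D consumed = (1/4) × 12.86 = 3.215 mol
D remaining = 3.983 − 3.215 = 0.7680 mol
mass = 0.7680 × 213.80 = 164.2 g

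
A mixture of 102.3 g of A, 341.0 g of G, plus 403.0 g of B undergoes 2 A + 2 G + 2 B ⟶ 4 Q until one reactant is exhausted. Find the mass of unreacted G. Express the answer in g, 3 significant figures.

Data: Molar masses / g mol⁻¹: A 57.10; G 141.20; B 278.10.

136 g

n(A) = 102.3 / 57.10 = 1.792 mol
n(G) = 341.0 / 141.20 = 2.415 mol
n(B) = 403.0 / 278.10 = 1.449 mol
n/ν for A = 1.792/2 = 0.8960
n/ν for G = 2.415/2 = 1.208
n/ν for B = 1.449/2 = 0.7245
Smallest n/ν is B → limiting reagent.
G consumed = (2/2) × 1.449 = 1.449 mol
G remaining = 2.415 − 1.449 = 0.9660 mol
mass = 0.9660 × 141.20 = 136.4 g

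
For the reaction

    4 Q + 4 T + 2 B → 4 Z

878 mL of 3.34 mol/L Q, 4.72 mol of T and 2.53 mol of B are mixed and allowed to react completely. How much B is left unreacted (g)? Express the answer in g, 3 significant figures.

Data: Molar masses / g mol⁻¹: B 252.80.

n(Q) = 3.34 × 878.0/1000 = 2.933 mol
n(T) = 4.720 mol
n(B) = 2.530 mol
n/ν → Q: 0.7333, T: 1.180, B: 1.265; Q is limiting.
B consumed = (2/4) × 2.933 = 1.467 mol
B remaining = 2.530 − 1.467 = 1.063 mol
mass = 1.063 × 252.80 = 268.7 g

269 g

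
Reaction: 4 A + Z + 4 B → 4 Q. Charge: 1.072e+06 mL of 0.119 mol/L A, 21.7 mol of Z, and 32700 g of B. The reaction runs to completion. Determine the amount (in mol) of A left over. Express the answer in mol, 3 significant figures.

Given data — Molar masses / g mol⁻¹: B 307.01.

n(A) = 0.119 × 1.072e+06/1000 = 127.6 mol
n(Z) = 21.70 mol
n(B) = 32700 / 307.01 = 106.5 mol
n/ν → A: 31.90, Z: 21.70, B: 26.63; Z is limiting.
A consumed = (4/1) × 21.70 = 86.80 mol
A remaining = 127.6 − 86.80 = 40.80 mol

40.8 mol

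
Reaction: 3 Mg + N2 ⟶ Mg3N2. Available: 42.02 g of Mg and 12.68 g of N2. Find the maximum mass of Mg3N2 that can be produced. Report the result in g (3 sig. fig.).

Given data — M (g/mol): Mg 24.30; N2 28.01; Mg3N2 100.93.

n(Mg) = 42.02 / 24.30 = 1.729 mol
n(N2) = 12.68 / 28.01 = 0.4527 mol
n/ν for Mg = 1.729/3 = 0.5763
n/ν for N2 = 0.4527/1 = 0.4527
Smallest n/ν is N2 → limiting reagent.
n(Mg3N2) = (1/1) × 0.4527 = 0.4527 mol
mass = 0.4527 × 100.93 = 45.69 g

45.7 g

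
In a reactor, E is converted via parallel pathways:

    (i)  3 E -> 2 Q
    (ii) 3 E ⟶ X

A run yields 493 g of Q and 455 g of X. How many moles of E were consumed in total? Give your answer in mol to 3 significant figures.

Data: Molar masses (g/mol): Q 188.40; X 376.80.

n(Q) = 493 / 188.40 = 2.617 mol
n(X) = 455 / 376.80 = 1.208 mol
n(E) via (i) = (3/2)×2.617 = 3.926 mol
n(E) via (ii) = (3/1)×1.208 = 3.624 mol
total n(E) = 3.926 + 3.624 = 7.550 mol

7.55 mol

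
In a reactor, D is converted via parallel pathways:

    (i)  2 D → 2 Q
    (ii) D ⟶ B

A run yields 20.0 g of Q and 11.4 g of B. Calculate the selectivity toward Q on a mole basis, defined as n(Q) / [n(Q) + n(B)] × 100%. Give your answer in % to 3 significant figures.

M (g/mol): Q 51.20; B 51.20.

63.7 %

n(Q) = 20.0 / 51.20 = 0.3906 mol
n(B) = 11.4 / 51.20 = 0.2227 mol
selectivity = 0.3906/(0.3906+0.2227) × 100 = 63.69 %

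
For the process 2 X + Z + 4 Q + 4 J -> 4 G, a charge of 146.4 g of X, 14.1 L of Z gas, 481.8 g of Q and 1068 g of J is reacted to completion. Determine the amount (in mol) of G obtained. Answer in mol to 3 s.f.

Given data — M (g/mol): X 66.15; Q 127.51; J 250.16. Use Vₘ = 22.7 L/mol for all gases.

2.48 mol

n(X) = 146.4 / 66.15 = 2.213 mol
n(Z) = 14.10 / 22.7 = 0.6211 mol
n(Q) = 481.8 / 127.51 = 3.779 mol
n(J) = 1068 / 250.16 = 4.269 mol
n/ν for X = 2.213/2 = 1.107
n/ν for Z = 0.6211/1 = 0.6211
n/ν for Q = 3.779/4 = 0.9448
n/ν for J = 4.269/4 = 1.067
Smallest n/ν is Z → limiting reagent.
n(G) = (4/1) × 0.6211 = 2.484 mol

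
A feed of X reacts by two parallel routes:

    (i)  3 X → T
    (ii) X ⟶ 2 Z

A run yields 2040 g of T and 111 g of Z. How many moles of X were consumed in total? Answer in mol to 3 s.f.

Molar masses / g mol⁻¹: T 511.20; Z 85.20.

n(T) = 2040 / 511.20 = 3.991 mol
n(Z) = 111 / 85.20 = 1.303 mol
n(X) via (i) = (3/1)×3.991 = 11.97 mol
n(X) via (ii) = (1/2)×1.303 = 0.6515 mol
total n(X) = 11.97 + 0.6515 = 12.62 mol

12.6 mol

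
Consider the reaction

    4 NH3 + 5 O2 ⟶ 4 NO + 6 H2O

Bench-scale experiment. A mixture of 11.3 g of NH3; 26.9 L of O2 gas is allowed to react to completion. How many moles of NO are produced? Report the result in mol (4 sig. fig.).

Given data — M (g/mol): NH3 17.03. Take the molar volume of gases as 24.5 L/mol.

0.6635 mol

n(NH3) = 11.30 / 17.03 = 0.6635 mol
n(O2) = 26.90 / 24.5 = 1.098 mol
n/ν for NH3 = 0.6635/4 = 0.1659
n/ν for O2 = 1.098/5 = 0.2196
Smallest n/ν is NH3 → limiting reagent.
n(NO) = (4/4) × 0.6635 = 0.6635 mol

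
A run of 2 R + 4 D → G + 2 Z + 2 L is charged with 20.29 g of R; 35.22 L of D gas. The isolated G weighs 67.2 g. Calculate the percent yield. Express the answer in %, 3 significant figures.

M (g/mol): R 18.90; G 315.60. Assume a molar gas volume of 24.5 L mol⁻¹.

59.2 %

n(R) = 20.29 / 18.90 = 1.074 mol
n(D) = 35.22 / 24.5 = 1.438 mol
n/ν for R = 1.074/2 = 0.5370
n/ν for D = 1.438/4 = 0.3595
Smallest n/ν is D → limiting reagent.
theoretical n(G) = (1/4) × 1.438 = 0.3595 mol → 113.5 g
% yield = 67.2 / 113.5 × 100 = 59.21 %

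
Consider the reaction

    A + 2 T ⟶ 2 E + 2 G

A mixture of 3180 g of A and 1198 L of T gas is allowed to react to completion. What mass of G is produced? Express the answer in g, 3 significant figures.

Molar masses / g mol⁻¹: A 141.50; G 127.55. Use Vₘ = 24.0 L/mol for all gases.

n(A) = 3180 / 141.50 = 22.47 mol
n(T) = 1198 / 24.0 = 49.92 mol
n/ν for A = 22.47/1 = 22.47
n/ν for T = 49.92/2 = 24.96
Smallest n/ν is A → limiting reagent.
n(G) = (2/1) × 22.47 = 44.94 mol
mass = 44.94 × 127.55 = 5732 g

5730 g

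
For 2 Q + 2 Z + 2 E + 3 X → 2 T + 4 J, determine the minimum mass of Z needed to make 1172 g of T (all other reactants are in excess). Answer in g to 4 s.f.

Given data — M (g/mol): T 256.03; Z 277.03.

1268 g

n(T) = 1172 / 256.03 = 4.578 mol
n(Z) = (2/2) × 4.578 = 4.578 mol
mass = 4.578 × 277.03 = 1268 g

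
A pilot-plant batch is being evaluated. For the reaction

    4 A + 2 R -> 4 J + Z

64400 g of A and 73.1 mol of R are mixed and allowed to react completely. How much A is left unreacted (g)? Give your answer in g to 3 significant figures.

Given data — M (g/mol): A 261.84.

26100 g

n(A) = 64400 / 261.84 = 246.0 mol
n(R) = 73.10 mol
n/ν for A = 246.0/4 = 61.50
n/ν for R = 73.10/2 = 36.55
Smallest n/ν is R → limiting reagent.
A consumed = (4/2) × 73.10 = 146.2 mol
A remaining = 246.0 − 146.2 = 99.80 mol
mass = 99.80 × 261.84 = 26130 g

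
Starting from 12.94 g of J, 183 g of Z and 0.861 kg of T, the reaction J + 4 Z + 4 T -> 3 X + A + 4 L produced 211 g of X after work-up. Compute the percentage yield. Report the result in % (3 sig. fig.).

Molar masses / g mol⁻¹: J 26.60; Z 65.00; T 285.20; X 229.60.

n(J) = 12.94 / 26.60 = 0.4865 mol
n(Z) = 183.0 / 65.00 = 2.815 mol
n(T) = 0.8610×1000 / 285.20 = 3.019 mol
n/ν → J: 0.4865, Z: 0.7038, T: 0.7548; J is limiting.
theoretical n(X) = (3/1) × 0.4865 = 1.460 mol → 335.2 g
% yield = 211 / 335.2 × 100 = 62.95 %

63.0 %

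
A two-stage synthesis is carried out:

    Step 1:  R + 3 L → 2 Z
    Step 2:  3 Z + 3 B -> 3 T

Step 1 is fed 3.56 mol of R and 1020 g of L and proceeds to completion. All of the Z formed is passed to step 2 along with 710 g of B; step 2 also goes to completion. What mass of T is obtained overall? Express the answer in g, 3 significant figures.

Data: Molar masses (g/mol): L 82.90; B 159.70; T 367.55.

1630 g

Step 1:
n(R) = 3.560 mol
n(L) = 1020 / 82.90 = 12.30 mol
n/ν for R = 3.560/1 = 3.560
n/ν for L = 12.30/3 = 4.100
Smallest n/ν is R → limiting reagent.
n(Z) produced = (2/1) × 3.560 = 7.120 mol
Step 2:
n(Z) available = 7.120 mol
n(B) = 710.0 / 159.70 = 4.446 mol
n/ν for Z = 7.120/3 = 2.373
n/ν for B = 4.446/3 = 1.482
Smallest n/ν is B → limiting reagent.
n(T) = (3/3) × 4.446 = 4.446 mol
mass = 4.446 × 367.55 = 1634 g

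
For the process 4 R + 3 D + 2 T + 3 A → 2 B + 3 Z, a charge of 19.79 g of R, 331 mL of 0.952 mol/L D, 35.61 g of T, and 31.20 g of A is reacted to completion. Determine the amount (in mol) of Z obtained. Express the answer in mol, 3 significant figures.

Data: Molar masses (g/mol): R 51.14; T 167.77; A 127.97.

n(R) = 19.79 / 51.14 = 0.3870 mol
n(D) = 0.952 × 331.0/1000 = 0.3151 mol
n(T) = 35.61 / 167.77 = 0.2123 mol
n(A) = 31.20 / 127.97 = 0.2438 mol
n/ν → R: 0.09675, D: 0.1050, T: 0.1062, A: 0.08127; A is limiting.
n(Z) = (3/3) × 0.2438 = 0.2438 mol

0.244 mol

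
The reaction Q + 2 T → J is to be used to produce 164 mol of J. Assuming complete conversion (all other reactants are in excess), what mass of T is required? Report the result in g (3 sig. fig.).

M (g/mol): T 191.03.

n(J) = 164.0 mol
n(T) = (2/1) × 164.0 = 328.0 mol
mass = 328.0 × 191.03 = 62660 g

62700 g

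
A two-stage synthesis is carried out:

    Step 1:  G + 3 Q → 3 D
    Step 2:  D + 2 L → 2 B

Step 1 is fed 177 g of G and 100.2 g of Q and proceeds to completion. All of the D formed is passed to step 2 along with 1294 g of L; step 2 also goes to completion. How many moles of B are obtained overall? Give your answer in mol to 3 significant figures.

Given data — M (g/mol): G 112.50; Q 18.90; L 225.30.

5.74 mol

Step 1:
n(G) = 177.0 / 112.50 = 1.573 mol
n(Q) = 100.2 / 18.90 = 5.302 mol
n/ν → G: 1.573, Q: 1.767; G is limiting.
n(D) produced = (3/1) × 1.573 = 4.719 mol
Step 2:
n(D) available = 4.719 mol
n(L) = 1294 / 225.30 = 5.743 mol
n/ν → D: 4.719, L: 2.872; L is limiting.
n(B) = (2/2) × 5.743 = 5.743 mol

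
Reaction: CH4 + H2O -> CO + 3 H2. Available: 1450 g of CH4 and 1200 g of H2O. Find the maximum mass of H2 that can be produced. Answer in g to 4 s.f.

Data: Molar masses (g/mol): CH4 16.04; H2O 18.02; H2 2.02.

n(CH4) = 1450 / 16.04 = 90.40 mol
n(H2O) = 1200 / 18.02 = 66.59 mol
n/ν for CH4 = 90.40/1 = 90.40
n/ν for H2O = 66.59/1 = 66.59
Smallest n/ν is H2O → limiting reagent.
n(H2) = (3/1) × 66.59 = 199.8 mol
mass = 199.8 × 2.02 = 403.6 g

403.6 g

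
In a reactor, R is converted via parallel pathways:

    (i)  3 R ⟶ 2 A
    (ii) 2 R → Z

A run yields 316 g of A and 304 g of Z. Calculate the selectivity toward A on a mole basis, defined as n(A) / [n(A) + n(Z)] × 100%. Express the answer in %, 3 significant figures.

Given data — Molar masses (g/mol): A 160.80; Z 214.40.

n(A) = 316 / 160.80 = 1.965 mol
n(Z) = 304 / 214.40 = 1.418 mol
selectivity = 1.965/(1.965+1.418) × 100 = 58.08 %

58.1 %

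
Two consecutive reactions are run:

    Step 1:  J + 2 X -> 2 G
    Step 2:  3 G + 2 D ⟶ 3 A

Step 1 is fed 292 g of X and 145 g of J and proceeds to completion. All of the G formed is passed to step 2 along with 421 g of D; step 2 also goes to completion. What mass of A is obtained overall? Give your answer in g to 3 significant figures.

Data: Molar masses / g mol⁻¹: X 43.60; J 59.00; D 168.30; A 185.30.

695 g

Step 1:
n(X) = 292.0 / 43.60 = 6.697 mol
n(J) = 145.0 / 59.00 = 2.458 mol
n/ν for X = 6.697/2 = 3.349
n/ν for J = 2.458/1 = 2.458
Smallest n/ν is J → limiting reagent.
n(G) produced = (2/1) × 2.458 = 4.916 mol
Step 2:
n(G) available = 4.916 mol
n(D) = 421.0 / 168.30 = 2.501 mol
n/ν for G = 4.916/3 = 1.639
n/ν for D = 2.501/2 = 1.251
Smallest n/ν is D → limiting reagent.
n(A) = (3/2) × 2.501 = 3.752 mol
mass = 3.752 × 185.30 = 695.2 g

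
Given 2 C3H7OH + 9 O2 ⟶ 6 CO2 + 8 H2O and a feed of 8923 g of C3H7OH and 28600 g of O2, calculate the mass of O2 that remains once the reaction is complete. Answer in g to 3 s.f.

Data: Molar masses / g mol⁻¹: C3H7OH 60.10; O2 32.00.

n(C3H7OH) = 8923 / 60.10 = 148.5 mol
n(O2) = 28600 / 32.00 = 893.8 mol
n/ν → C3H7OH: 74.25, O2: 99.31; C3H7OH is limiting.
O2 consumed = (9/2) × 148.5 = 668.3 mol
O2 remaining = 893.8 − 668.3 = 225.5 mol
mass = 225.5 × 32.00 = 7216 g

7220 g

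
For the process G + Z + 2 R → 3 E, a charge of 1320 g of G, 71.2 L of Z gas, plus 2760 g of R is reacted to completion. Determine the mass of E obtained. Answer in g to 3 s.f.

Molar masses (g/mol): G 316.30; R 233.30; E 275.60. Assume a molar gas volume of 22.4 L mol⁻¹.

2630 g

n(G) = 1320 / 316.30 = 4.173 mol
n(Z) = 71.20 / 22.4 = 3.179 mol
n(R) = 2760 / 233.30 = 11.83 mol
n/ν for G = 4.173/1 = 4.173
n/ν for Z = 3.179/1 = 3.179
n/ν for R = 11.83/2 = 5.915
Smallest n/ν is Z → limiting reagent.
n(E) = (3/1) × 3.179 = 9.537 mol
mass = 9.537 × 275.60 = 2628 g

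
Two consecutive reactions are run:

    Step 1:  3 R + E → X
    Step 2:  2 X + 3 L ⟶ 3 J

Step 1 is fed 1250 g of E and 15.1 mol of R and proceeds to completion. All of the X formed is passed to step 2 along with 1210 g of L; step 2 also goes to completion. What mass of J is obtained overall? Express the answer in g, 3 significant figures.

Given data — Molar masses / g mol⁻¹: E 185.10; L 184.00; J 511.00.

Step 1:
n(E) = 1250 / 185.10 = 6.753 mol
n(R) = 15.10 mol
n/ν for E = 6.753/1 = 6.753
n/ν for R = 15.10/3 = 5.033
Smallest n/ν is R → limiting reagent.
n(X) produced = (1/3) × 15.10 = 5.033 mol
Step 2:
n(X) available = 5.033 mol
n(L) = 1210 / 184.00 = 6.576 mol
n/ν for X = 5.033/2 = 2.517
n/ν for L = 6.576/3 = 2.192
Smallest n/ν is L → limiting reagent.
n(J) = (3/3) × 6.576 = 6.576 mol
mass = 6.576 × 511.00 = 3360 g

3360 g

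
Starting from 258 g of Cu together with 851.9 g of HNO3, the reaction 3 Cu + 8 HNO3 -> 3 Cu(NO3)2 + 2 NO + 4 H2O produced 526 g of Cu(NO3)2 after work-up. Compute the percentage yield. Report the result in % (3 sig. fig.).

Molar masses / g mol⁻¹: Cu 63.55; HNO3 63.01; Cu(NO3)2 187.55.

69.1 %

n(Cu) = 258.0 / 63.55 = 4.060 mol
n(HNO3) = 851.9 / 63.01 = 13.52 mol
n/ν for Cu = 4.060/3 = 1.353
n/ν for HNO3 = 13.52/8 = 1.690
Smallest n/ν is Cu → limiting reagent.
theoretical n(Cu(NO3)2) = (3/3) × 4.060 = 4.060 mol → 761.5 g
% yield = 526 / 761.5 × 100 = 69.07 %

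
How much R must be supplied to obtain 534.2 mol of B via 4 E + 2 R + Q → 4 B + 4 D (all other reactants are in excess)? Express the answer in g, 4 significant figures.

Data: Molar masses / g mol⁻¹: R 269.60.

n(B) = 534.2 mol
n(R) = (2/4) × 534.2 = 267.1 mol
mass = 267.1 × 269.60 = 72010 g

72010 g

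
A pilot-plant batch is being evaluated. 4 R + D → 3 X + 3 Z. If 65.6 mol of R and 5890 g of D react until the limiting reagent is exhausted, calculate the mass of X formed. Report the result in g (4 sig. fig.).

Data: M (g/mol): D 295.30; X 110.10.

5417 g

n(R) = 65.60 mol
n(D) = 5890 / 295.30 = 19.95 mol
n/ν for R = 65.60/4 = 16.40
n/ν for D = 19.95/1 = 19.95
Smallest n/ν is R → limiting reagent.
n(X) = (3/4) × 65.60 = 49.20 mol
mass = 49.20 × 110.10 = 5417 g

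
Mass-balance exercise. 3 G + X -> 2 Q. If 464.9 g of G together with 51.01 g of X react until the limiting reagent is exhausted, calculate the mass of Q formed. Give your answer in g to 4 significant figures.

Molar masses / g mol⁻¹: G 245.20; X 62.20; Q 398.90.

n(G) = 464.9 / 245.20 = 1.896 mol
n(X) = 51.01 / 62.20 = 0.8201 mol
n/ν → G: 0.6320, X: 0.8201; G is limiting.
n(Q) = (2/3) × 1.896 = 1.264 mol
mass = 1.264 × 398.90 = 504.2 g

504.2 g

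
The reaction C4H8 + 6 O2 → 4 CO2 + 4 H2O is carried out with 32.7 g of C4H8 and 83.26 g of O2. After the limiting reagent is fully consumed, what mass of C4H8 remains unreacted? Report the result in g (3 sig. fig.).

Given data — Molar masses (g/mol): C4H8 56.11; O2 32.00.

8.37 g

n(C4H8) = 32.70 / 56.11 = 0.5828 mol
n(O2) = 83.26 / 32.00 = 2.602 mol
n/ν for C4H8 = 0.5828/1 = 0.5828
n/ν for O2 = 2.602/6 = 0.4337
Smallest n/ν is O2 → limiting reagent.
C4H8 consumed = (1/6) × 2.602 = 0.4337 mol
C4H8 remaining = 0.5828 − 0.4337 = 0.1491 mol
mass = 0.1491 × 56.11 = 8.366 g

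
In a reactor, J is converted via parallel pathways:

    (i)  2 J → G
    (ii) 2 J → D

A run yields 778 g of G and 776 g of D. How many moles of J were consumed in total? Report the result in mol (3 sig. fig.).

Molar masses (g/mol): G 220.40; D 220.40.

14.1 mol

n(G) = 778 / 220.40 = 3.530 mol
n(D) = 776 / 220.40 = 3.521 mol
n(J) via (i) = (2/1)×3.530 = 7.060 mol
n(J) via (ii) = (2/1)×3.521 = 7.042 mol
total n(J) = 7.060 + 7.042 = 14.10 mol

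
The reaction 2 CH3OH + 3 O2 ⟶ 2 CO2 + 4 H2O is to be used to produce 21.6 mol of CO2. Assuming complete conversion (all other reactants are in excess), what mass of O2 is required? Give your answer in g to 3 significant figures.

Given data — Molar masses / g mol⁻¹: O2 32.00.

1040 g

n(CO2) = 21.60 mol
n(O2) = (3/2) × 21.60 = 32.40 mol
mass = 32.40 × 32.00 = 1037 g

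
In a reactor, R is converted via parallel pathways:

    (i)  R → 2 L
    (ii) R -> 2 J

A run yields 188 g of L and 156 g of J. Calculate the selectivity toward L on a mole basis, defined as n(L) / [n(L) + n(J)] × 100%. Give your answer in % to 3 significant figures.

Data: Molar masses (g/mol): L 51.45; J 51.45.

n(L) = 188 / 51.45 = 3.654 mol
n(J) = 156 / 51.45 = 3.032 mol
selectivity = 3.654/(3.654+3.032) × 100 = 54.65 %

54.7 %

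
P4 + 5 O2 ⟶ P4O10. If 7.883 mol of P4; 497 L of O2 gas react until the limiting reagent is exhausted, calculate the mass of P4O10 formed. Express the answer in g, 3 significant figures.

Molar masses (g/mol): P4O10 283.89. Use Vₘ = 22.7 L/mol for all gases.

n(P4) = 7.883 mol
n(O2) = 497.0 / 22.7 = 21.89 mol
n/ν → P4: 7.883, O2: 4.378; O2 is limiting.
n(P4O10) = (1/5) × 21.89 = 4.378 mol
mass = 4.378 × 283.89 = 1243 g

1240 g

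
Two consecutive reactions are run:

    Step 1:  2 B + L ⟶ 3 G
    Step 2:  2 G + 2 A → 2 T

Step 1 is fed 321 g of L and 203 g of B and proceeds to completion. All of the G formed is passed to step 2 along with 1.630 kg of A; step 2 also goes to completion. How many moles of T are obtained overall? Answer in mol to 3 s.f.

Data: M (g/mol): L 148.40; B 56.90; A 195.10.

5.35 mol

Step 1:
n(L) = 321.0 / 148.40 = 2.163 mol
n(B) = 203.0 / 56.90 = 3.568 mol
n/ν → L: 2.163, B: 1.784; B is limiting.
n(G) produced = (3/2) × 3.568 = 5.352 mol
Step 2:
n(G) available = 5.352 mol
n(A) = 1.630×1000 / 195.10 = 8.355 mol
n/ν → G: 2.676, A: 4.178; G is limiting.
n(T) = (2/2) × 5.352 = 5.352 mol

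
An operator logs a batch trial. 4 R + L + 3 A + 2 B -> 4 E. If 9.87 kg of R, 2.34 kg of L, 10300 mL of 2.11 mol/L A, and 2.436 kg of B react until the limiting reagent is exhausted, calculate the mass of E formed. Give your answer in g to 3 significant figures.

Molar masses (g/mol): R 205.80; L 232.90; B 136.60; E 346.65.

n(R) = 9.870×1000 / 205.80 = 47.96 mol
n(L) = 2.340×1000 / 232.90 = 10.05 mol
n(A) = 2.11 × 10300/1000 = 21.73 mol
n(B) = 2.436×1000 / 136.60 = 17.83 mol
n/ν for R = 47.96/4 = 11.99
n/ν for L = 10.05/1 = 10.05
n/ν for A = 21.73/3 = 7.243
n/ν for B = 17.83/2 = 8.915
Smallest n/ν is A → limiting reagent.
n(E) = (4/3) × 21.73 = 28.97 mol
mass = 28.97 × 346.65 = 10040 g

10000 g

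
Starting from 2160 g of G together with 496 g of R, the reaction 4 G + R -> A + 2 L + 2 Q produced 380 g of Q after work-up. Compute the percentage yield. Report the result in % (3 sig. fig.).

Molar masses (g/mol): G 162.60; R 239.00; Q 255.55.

n(G) = 2160 / 162.60 = 13.28 mol
n(R) = 496.0 / 239.00 = 2.075 mol
n/ν for G = 13.28/4 = 3.320
n/ν for R = 2.075/1 = 2.075
Smallest n/ν is R → limiting reagent.
theoretical n(Q) = (2/1) × 2.075 = 4.150 mol → 1061 g
% yield = 380 / 1061 × 100 = 35.82 %

35.8 %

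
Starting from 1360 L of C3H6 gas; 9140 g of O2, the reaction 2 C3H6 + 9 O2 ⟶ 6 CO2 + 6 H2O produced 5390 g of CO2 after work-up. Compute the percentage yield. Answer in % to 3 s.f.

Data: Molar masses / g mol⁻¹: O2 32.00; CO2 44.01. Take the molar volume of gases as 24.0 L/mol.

n(C3H6) = 1360 / 24.0 = 56.67 mol
n(O2) = 9140 / 32.00 = 285.6 mol
n/ν → C3H6: 28.34, O2: 31.73; C3H6 is limiting.
theoretical n(CO2) = (6/2) × 56.67 = 170.0 mol → 7482 g
% yield = 5390 / 7482 × 100 = 72.04 %

72.0 %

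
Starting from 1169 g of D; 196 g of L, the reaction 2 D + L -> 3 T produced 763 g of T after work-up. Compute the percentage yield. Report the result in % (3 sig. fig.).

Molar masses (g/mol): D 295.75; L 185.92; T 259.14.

93.1 %

n(D) = 1169 / 295.75 = 3.953 mol
n(L) = 196.0 / 185.92 = 1.054 mol
n/ν for D = 3.953/2 = 1.977
n/ν for L = 1.054/1 = 1.054
Smallest n/ν is L → limiting reagent.
theoretical n(T) = (3/1) × 1.054 = 3.162 mol → 819.4 g
% yield = 763 / 819.4 × 100 = 93.12 %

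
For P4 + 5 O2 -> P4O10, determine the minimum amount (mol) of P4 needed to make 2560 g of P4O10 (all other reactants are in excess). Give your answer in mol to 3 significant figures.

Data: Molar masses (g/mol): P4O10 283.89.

9.02 mol

n(P4O10) = 2560 / 283.89 = 9.018 mol
n(P4) = (1/1) × 9.018 = 9.018 mol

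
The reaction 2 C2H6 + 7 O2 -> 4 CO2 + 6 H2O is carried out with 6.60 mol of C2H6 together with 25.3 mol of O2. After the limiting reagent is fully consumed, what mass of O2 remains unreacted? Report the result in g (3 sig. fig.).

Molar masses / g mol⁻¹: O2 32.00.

n(C2H6) = 6.600 mol
n(O2) = 25.30 mol
n/ν for C2H6 = 6.600/2 = 3.300
n/ν for O2 = 25.30/7 = 3.614
Smallest n/ν is C2H6 → limiting reagent.
O2 consumed = (7/2) × 6.600 = 23.10 mol
O2 remaining = 25.30 − 23.10 = 2.200 mol
mass = 2.200 × 32.00 = 70.40 g

70.4 g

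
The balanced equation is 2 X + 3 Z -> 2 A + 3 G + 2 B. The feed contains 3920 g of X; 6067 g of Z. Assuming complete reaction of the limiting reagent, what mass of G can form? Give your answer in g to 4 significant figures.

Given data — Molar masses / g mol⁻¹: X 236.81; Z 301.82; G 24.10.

n(X) = 3920 / 236.81 = 16.55 mol
n(Z) = 6067 / 301.82 = 20.10 mol
n/ν → X: 8.275, Z: 6.700; Z is limiting.
n(G) = (3/3) × 20.10 = 20.10 mol
mass = 20.10 × 24.10 = 484.4 g

484.4 g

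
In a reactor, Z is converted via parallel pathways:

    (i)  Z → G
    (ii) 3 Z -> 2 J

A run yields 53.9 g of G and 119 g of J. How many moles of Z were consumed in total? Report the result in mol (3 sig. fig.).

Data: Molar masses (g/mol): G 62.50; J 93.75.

n(G) = 53.9 / 62.50 = 0.8624 mol
n(J) = 119 / 93.75 = 1.269 mol
n(Z) via (i) = (1/1)×0.8624 = 0.8624 mol
n(Z) via (ii) = (3/2)×1.269 = 1.904 mol
total n(Z) = 0.8624 + 1.904 = 2.766 mol

2.77 mol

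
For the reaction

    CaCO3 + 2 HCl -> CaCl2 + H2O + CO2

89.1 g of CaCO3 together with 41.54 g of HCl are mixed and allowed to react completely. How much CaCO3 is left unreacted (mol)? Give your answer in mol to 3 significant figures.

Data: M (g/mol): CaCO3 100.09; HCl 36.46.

0.321 mol

n(CaCO3) = 89.10 / 100.09 = 0.8902 mol
n(HCl) = 41.54 / 36.46 = 1.139 mol
n/ν for CaCO3 = 0.8902/1 = 0.8902
n/ν for HCl = 1.139/2 = 0.5695
Smallest n/ν is HCl → limiting reagent.
CaCO3 consumed = (1/2) × 1.139 = 0.5695 mol
CaCO3 remaining = 0.8902 − 0.5695 = 0.3207 mol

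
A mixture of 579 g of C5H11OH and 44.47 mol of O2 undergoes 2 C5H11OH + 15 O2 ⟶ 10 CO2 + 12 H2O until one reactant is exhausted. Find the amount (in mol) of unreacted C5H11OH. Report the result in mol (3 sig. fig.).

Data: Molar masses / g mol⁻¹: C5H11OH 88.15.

n(C5H11OH) = 579.0 / 88.15 = 6.568 mol
n(O2) = 44.47 mol
n/ν for C5H11OH = 6.568/2 = 3.284
n/ν for O2 = 44.47/15 = 2.965
Smallest n/ν is O2 → limiting reagent.
C5H11OH consumed = (2/15) × 44.47 = 5.929 mol
C5H11OH remaining = 6.568 − 5.929 = 0.6390 mol

0.639 mol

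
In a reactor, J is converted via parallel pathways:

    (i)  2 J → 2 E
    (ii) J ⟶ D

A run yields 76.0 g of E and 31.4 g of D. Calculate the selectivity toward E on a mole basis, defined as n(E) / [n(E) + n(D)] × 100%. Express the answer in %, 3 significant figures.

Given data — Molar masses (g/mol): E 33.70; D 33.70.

70.8 %

n(E) = 76.0 / 33.70 = 2.255 mol
n(D) = 31.4 / 33.70 = 0.9318 mol
selectivity = 2.255/(2.255+0.9318) × 100 = 70.76 %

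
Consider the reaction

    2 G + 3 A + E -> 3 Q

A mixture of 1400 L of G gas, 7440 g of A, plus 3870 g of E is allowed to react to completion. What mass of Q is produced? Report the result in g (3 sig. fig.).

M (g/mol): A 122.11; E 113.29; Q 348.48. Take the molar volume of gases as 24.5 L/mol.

21200 g

n(G) = 1400 / 24.5 = 57.14 mol
n(A) = 7440 / 122.11 = 60.93 mol
n(E) = 3870 / 113.29 = 34.16 mol
n/ν for G = 57.14/2 = 28.57
n/ν for A = 60.93/3 = 20.31
n/ν for E = 34.16/1 = 34.16
Smallest n/ν is A → limiting reagent.
n(Q) = (3/3) × 60.93 = 60.93 mol
mass = 60.93 × 348.48 = 21230 g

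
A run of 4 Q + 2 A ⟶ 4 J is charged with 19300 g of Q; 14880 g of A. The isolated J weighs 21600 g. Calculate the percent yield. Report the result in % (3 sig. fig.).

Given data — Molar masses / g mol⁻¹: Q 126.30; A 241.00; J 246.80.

n(Q) = 19300 / 126.30 = 152.8 mol
n(A) = 14880 / 241.00 = 61.74 mol
n/ν for Q = 152.8/4 = 38.20
n/ν for A = 61.74/2 = 30.87
Smallest n/ν is A → limiting reagent.
theoretical n(J) = (4/2) × 61.74 = 123.5 mol → 30480 g
% yield = 21600 / 30480 × 100 = 70.87 %

70.9 %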